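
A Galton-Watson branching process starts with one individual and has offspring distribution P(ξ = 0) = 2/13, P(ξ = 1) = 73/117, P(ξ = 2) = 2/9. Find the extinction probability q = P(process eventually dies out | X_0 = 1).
q = 9/13

The pgf is f(s) = 2/13 + 73/117·s + 2/9·s². The extinction probability q is the smallest fixed point of f in [0, 1]. Setting s = f(s):
  2/9·s² + (73/117 − 1)·s + 2/13 = 0
  2/9·s² − (2/13 + 2/9)·s + 2/13 = 0
which factors as (s − 1)·(2/9·s − 2/13) = 0, giving roots s = 1 and s = (2/13)/(2/9) = 9/13.
Mean offspring μ = 73/117 + 2·2/9 = 125/117 > 1 (supercritical), so q < 1. The extinction probability is the smaller root: q = (2/13)/(2/9) = 9/13.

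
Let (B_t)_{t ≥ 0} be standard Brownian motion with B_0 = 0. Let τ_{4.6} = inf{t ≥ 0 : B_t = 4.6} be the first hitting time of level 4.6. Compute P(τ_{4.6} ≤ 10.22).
P(τ_{4.6} ≤ 10.22) = 2(1 − Φ(4.6/√10.22)) = 2(1 − Φ(1.4389)) ≈ 0.1502

By the reflection principle for standard BM, P(τ_b ≤ t) = 2 · P(B_t ≥ b). Since B_t ~ N(0, t), P(B_t ≥ 4.6) = 1 − Φ(4.6/√t) = 1 − Φ(4.6/√10.22) = 1 − Φ(1.4389) ≈ 0.07509. Doubling: P(τ_{4.6} ≤ 10.22) ≈ 2 · 0.07509 = 0.15018 ≈ 0.1502.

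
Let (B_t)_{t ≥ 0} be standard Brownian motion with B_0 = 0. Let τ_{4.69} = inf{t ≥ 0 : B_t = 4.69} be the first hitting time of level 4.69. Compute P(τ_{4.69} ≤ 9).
P(τ_{4.69} ≤ 9) = 2(1 − Φ(4.69/√9)) = 2(1 − Φ(1.5633)) ≈ 0.1180

By the reflection principle for standard BM, P(τ_b ≤ t) = 2 · P(B_t ≥ b). Since B_t ~ N(0, t), P(B_t ≥ 4.69) = 1 − Φ(4.69/√t) = 1 − Φ(4.69/√9) = 1 − Φ(1.5633) ≈ 0.05899. Doubling: P(τ_{4.69} ≤ 9) ≈ 2 · 0.05899 = 0.11798 ≈ 0.1180.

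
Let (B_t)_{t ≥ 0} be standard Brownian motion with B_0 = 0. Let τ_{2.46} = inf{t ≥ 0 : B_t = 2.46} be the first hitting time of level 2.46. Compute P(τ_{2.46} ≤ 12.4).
P(τ_{2.46} ≤ 12.4) = 2(1 − Φ(2.46/√12.4)) = 2(1 − Φ(0.6986)) ≈ 0.4848

By the reflection principle for standard BM, P(τ_b ≤ t) = 2 · P(B_t ≥ b). Since B_t ~ N(0, t), P(B_t ≥ 2.46) = 1 − Φ(2.46/√t) = 1 − Φ(2.46/√12.4) = 1 − Φ(0.6986) ≈ 0.24240. Doubling: P(τ_{2.46} ≤ 12.4) ≈ 2 · 0.24240 = 0.48480 ≈ 0.4848.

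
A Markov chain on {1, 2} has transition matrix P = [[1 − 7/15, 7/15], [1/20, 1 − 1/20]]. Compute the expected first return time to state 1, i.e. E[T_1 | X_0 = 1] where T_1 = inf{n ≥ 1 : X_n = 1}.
E[T_1 | X_0 = 1] = 1/π_1 = 31/3

For an irreducible recurrent Markov chain with stationary distribution π, E[T_i | X_0 = i] = 1/π_i (Kac's formula). Here π_1 = (1/20)/(7/15 + 1/20) = (1/20)/(31/60) = 3/31, so E[T_1 | X_0 = 1] = 1/π_1 = (7/15 + 1/20)/(1/20) = (31/60)/(1/20) = 31/3.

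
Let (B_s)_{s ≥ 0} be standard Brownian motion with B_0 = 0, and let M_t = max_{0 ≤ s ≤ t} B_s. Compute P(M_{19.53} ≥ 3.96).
P(M_{19.53} ≥ 3.96) = 2·P(B_{19.53} ≥ 3.96) = 2(1 − Φ(3.96/√19.53)) ≈ 0.3702

By the reflection principle for Brownian motion, P(M_t ≥ a) = 2 · P(B_t ≥ a) for a ≥ 0. Since B_t ~ N(0, t), P(B_t ≥ 3.96) = 1 − Φ(3.96/√t) = 1 − Φ(3.96/√19.53) = 1 − Φ(0.8961). So
  P(M_{19.53} ≥ 3.96) = 2(1 − Φ(0.8961)) ≈ 0.3702.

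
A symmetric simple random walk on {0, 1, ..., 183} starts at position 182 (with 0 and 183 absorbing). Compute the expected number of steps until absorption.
E[τ | X_0 = 182] = 182

Let v_k = E[τ | X_0 = k]. Boundary: v_0 = v_183 = 0. Recurrence: v_k = 1 + (v_{k-1} + v_{k+1})/2 for 1 ≤ k ≤ 182. The particular solution to v_k − (v_{k-1} + v_{k+1})/2 = 1 is v_k = −k^2. Adding homogeneous solution A + B k and matching boundaries gives v_k = k (183 − k). Substituting k = 182: v_182 = 182 · 1 = 182.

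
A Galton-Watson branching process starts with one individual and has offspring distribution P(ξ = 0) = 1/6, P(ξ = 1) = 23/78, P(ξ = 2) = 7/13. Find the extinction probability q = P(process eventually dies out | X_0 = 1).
q = 13/42

The pgf is f(s) = 1/6 + 23/78·s + 7/13·s². The extinction probability q is the smallest fixed point of f in [0, 1]. Setting s = f(s):
  7/13·s² + (23/78 − 1)·s + 1/6 = 0
  7/13·s² − (1/6 + 7/13)·s + 1/6 = 0
which factors as (s − 1)·(7/13·s − 1/6) = 0, giving roots s = 1 and s = (1/6)/(7/13) = 13/42.
Mean offspring μ = 23/78 + 2·7/13 = 107/78 > 1 (supercritical), so q < 1. The extinction probability is the smaller root: q = (1/6)/(7/13) = 13/42.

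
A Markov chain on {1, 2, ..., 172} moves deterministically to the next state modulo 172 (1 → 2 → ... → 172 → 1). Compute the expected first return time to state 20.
E[T_20 | X_0 = 20] = 172

The chain cycles deterministically, so starting at state 20 it returns in exactly 172 steps. Equivalently, the stationary distribution is uniform π_j = 1/172 for every state j, so by Kac's formula E[T_20] = 1/π_20 = 172.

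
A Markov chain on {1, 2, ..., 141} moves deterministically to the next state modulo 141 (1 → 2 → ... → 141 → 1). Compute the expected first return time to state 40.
E[T_40 | X_0 = 40] = 141

The chain cycles deterministically, so starting at state 40 it returns in exactly 141 steps. Equivalently, the stationary distribution is uniform π_j = 1/141 for every state j, so by Kac's formula E[T_40] = 1/π_40 = 141.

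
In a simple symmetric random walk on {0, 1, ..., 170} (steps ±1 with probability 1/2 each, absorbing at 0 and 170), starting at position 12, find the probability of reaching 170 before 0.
P(hit 170 before 0) = 12/170 = 6/85

Let u_k = P(hit 170 before 0 | start at k). Then u_0 = 0, u_170 = 1, and u_k = u_{k-1}/2 + u_{k+1}/2 for 1 ≤ k ≤ 169. This harmonic recurrence is solved by u_k = k/170, giving u_12 = 12/170 = 6/85.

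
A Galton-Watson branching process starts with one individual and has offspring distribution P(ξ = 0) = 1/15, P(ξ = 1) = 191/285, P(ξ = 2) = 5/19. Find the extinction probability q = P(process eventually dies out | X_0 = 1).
q = 19/75

The pgf is f(s) = 1/15 + 191/285·s + 5/19·s². The extinction probability q is the smallest fixed point of f in [0, 1]. Setting s = f(s):
  5/19·s² + (191/285 − 1)·s + 1/15 = 0
  5/19·s² − (1/15 + 5/19)·s + 1/15 = 0
which factors as (s − 1)·(5/19·s − 1/15) = 0, giving roots s = 1 and s = (1/15)/(5/19) = 19/75.
Mean offspring μ = 191/285 + 2·5/19 = 341/285 > 1 (supercritical), so q < 1. The extinction probability is the smaller root: q = (1/15)/(5/19) = 19/75.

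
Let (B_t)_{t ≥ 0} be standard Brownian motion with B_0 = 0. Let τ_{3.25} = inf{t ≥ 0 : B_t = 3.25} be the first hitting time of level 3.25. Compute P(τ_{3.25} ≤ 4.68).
P(τ_{3.25} ≤ 4.68) = 2(1 − Φ(3.25/√4.68)) = 2(1 − Φ(1.5023)) ≈ 0.1330

By the reflection principle for standard BM, P(τ_b ≤ t) = 2 · P(B_t ≥ b). Since B_t ~ N(0, t), P(B_t ≥ 3.25) = 1 − Φ(3.25/√t) = 1 − Φ(3.25/√4.68) = 1 − Φ(1.5023) ≈ 0.06651. Doubling: P(τ_{3.25} ≤ 4.68) ≈ 2 · 0.06651 = 0.13302 ≈ 0.1330.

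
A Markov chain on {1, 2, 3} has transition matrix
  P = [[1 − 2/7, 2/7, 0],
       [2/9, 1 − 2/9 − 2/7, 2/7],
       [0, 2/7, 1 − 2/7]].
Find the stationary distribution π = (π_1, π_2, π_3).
π = (7/25, 9/25, 9/25)

This is a birth-death chain on three states, which satisfies detailed balance: π_1 · P_{12} = π_2 · P_{21} and π_2 · P_{23} = π_3 · P_{32}.
From π_1 · 2/7 = π_2 · 2/9: π_2/π_1 = (2/7)/(2/9) = 9/7.
From π_2 · 2/7 = π_3 · 2/7: π_3/π_2 = (2/7)/(2/7) = 1.
Take π_1 proportional to 1; then unnormalized π = (1, 9/7, 9/7). Normalize by dividing by the sum 25/7:
  π = (7/25, 9/25, 9/25).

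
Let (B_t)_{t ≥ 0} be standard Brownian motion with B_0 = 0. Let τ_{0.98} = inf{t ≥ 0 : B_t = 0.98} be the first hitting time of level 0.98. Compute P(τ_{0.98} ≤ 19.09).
P(τ_{0.98} ≤ 19.09) = 2(1 − Φ(0.98/√19.09)) = 2(1 − Φ(0.2243)) ≈ 0.8225

By the reflection principle for standard BM, P(τ_b ≤ t) = 2 · P(B_t ≥ b). Since B_t ~ N(0, t), P(B_t ≥ 0.98) = 1 − Φ(0.98/√t) = 1 − Φ(0.98/√19.09) = 1 − Φ(0.2243) ≈ 0.41126. Doubling: P(τ_{0.98} ≤ 19.09) ≈ 2 · 0.41126 = 0.82252 ≈ 0.8225.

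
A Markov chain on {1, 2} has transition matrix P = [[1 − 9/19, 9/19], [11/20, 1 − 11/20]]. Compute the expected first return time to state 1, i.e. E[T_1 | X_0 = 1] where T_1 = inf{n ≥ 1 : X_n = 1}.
E[T_1 | X_0 = 1] = 1/π_1 = 389/209

For an irreducible recurrent Markov chain with stationary distribution π, E[T_i | X_0 = i] = 1/π_i (Kac's formula). Here π_1 = (11/20)/(9/19 + 11/20) = (11/20)/(389/380) = 209/389, so E[T_1 | X_0 = 1] = 1/π_1 = (9/19 + 11/20)/(11/20) = (389/380)/(11/20) = 389/209.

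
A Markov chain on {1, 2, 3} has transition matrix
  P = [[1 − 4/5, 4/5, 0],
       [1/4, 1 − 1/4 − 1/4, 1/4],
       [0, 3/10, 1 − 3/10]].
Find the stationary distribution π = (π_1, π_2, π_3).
π = (15/103, 48/103, 40/103)

This is a birth-death chain on three states, which satisfies detailed balance: π_1 · P_{12} = π_2 · P_{21} and π_2 · P_{23} = π_3 · P_{32}.
From π_1 · 4/5 = π_2 · 1/4: π_2/π_1 = (4/5)/(1/4) = 16/5.
From π_2 · 1/4 = π_3 · 3/10: π_3/π_2 = (1/4)/(3/10) = 5/6.
Take π_1 proportional to 1; then unnormalized π = (1, 16/5, 8/3). Normalize by dividing by the sum 103/15:
  π = (15/103, 48/103, 40/103).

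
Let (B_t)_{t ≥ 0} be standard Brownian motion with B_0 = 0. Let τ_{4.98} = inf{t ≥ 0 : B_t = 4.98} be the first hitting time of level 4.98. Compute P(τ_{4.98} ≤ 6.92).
P(τ_{4.98} ≤ 6.92) = 2(1 − Φ(4.98/√6.92)) = 2(1 − Φ(1.8931)) ≈ 0.0583

By the reflection principle for standard BM, P(τ_b ≤ t) = 2 · P(B_t ≥ b). Since B_t ~ N(0, t), P(B_t ≥ 4.98) = 1 − Φ(4.98/√t) = 1 − Φ(4.98/√6.92) = 1 − Φ(1.8931) ≈ 0.02917. Doubling: P(τ_{4.98} ≤ 6.92) ≈ 2 · 0.02917 = 0.05834 ≈ 0.0583.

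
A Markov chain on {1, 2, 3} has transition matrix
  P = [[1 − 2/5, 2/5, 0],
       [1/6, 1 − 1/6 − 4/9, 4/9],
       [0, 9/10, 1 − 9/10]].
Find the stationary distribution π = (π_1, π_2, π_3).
π = (135/619, 324/619, 160/619)

This is a birth-death chain on three states, which satisfies detailed balance: π_1 · P_{12} = π_2 · P_{21} and π_2 · P_{23} = π_3 · P_{32}.
From π_1 · 2/5 = π_2 · 1/6: π_2/π_1 = (2/5)/(1/6) = 12/5.
From π_2 · 4/9 = π_3 · 9/10: π_3/π_2 = (4/9)/(9/10) = 40/81.
Take π_1 proportional to 1; then unnormalized π = (1, 12/5, 32/27). Normalize by dividing by the sum 619/135:
  π = (135/619, 324/619, 160/619).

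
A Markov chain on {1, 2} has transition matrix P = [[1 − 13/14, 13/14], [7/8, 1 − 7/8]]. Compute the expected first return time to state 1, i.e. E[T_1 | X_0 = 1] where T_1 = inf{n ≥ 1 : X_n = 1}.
E[T_1 | X_0 = 1] = 1/π_1 = 101/49

For an irreducible recurrent Markov chain with stationary distribution π, E[T_i | X_0 = i] = 1/π_i (Kac's formula). Here π_1 = (7/8)/(13/14 + 7/8) = (7/8)/(101/56) = 49/101, so E[T_1 | X_0 = 1] = 1/π_1 = (13/14 + 7/8)/(7/8) = (101/56)/(7/8) = 101/49.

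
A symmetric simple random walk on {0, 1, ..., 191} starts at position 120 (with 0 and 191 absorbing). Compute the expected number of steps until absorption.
E[τ | X_0 = 120] = 8520

Let v_k = E[τ | X_0 = k]. Boundary: v_0 = v_191 = 0. Recurrence: v_k = 1 + (v_{k-1} + v_{k+1})/2 for 1 ≤ k ≤ 190. The particular solution to v_k − (v_{k-1} + v_{k+1})/2 = 1 is v_k = −k^2. Adding homogeneous solution A + B k and matching boundaries gives v_k = k (191 − k). Substituting k = 120: v_120 = 120 · 71 = 8520.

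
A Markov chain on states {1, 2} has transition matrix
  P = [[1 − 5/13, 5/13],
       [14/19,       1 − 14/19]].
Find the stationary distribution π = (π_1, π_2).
π_1 = 182/277, π_2 = 95/277

Solve πP = π with π_1 + π_2 = 1. From πP = π: π_1 · (1 − 5/13) + π_2 · 14/19 = π_1 ⇒ π_2 · 14/19 = π_1 · 5/13 ⇒ π_2/π_1 = (5/13)/(14/19) = 95/182. Together with π_1 + π_2 = 1:
  π_1 = (14/19)/(5/13 + 14/19) = (14/19)/(277/247) = 182/277,
  π_2 = (5/13)/(5/13 + 14/19) = (5/13)/(277/247) = 95/277.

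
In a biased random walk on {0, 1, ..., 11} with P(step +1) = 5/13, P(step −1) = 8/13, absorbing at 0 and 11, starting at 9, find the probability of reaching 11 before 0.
P(hit 11 before 0) = (1 − (8/5)^9) / (1 − (8/5)^11) = 1102205025/2847035489

Let u_k denote P(reach 11 before 0 | start at k). Boundary: u_0 = 0, u_11 = 1. Recurrence: u_k = 5/13·u_{k+1} + 8/13·u_{k-1} for 1 ≤ k ≤ 10. Try u_k = A + B·r^k with r = q/p = (8/13)/(5/13) = 8/5. Substitution satisfies the recurrence; boundary conditions give:
  u_k = (1 − r^k) / (1 − r^N) = (1 − (8/5)^9) / (1 − (8/5)^11) = 1102205025/2847035489.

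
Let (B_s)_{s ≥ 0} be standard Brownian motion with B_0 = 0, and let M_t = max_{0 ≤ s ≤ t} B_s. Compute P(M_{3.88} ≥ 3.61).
P(M_{3.88} ≥ 3.61) = 2·P(B_{3.88} ≥ 3.61) = 2(1 − Φ(3.61/√3.88)) ≈ 0.0668

By the reflection principle for Brownian motion, P(M_t ≥ a) = 2 · P(B_t ≥ a) for a ≥ 0. Since B_t ~ N(0, t), P(B_t ≥ 3.61) = 1 − Φ(3.61/√t) = 1 − Φ(3.61/√3.88) = 1 − Φ(1.8327). So
  P(M_{3.88} ≥ 3.61) = 2(1 − Φ(1.8327)) ≈ 0.0668.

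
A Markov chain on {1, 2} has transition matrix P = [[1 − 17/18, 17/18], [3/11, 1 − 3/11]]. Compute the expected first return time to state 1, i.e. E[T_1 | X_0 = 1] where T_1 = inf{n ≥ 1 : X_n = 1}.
E[T_1 | X_0 = 1] = 1/π_1 = 241/54

For an irreducible recurrent Markov chain with stationary distribution π, E[T_i | X_0 = i] = 1/π_i (Kac's formula). Here π_1 = (3/11)/(17/18 + 3/11) = (3/11)/(241/198) = 54/241, so E[T_1 | X_0 = 1] = 1/π_1 = (17/18 + 3/11)/(3/11) = (241/198)/(3/11) = 241/54.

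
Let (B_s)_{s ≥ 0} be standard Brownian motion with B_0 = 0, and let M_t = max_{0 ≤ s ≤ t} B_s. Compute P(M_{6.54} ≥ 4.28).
P(M_{6.54} ≥ 4.28) = 2·P(B_{6.54} ≥ 4.28) = 2(1 − Φ(4.28/√6.54)) ≈ 0.0942

By the reflection principle for Brownian motion, P(M_t ≥ a) = 2 · P(B_t ≥ a) for a ≥ 0. Since B_t ~ N(0, t), P(B_t ≥ 4.28) = 1 − Φ(4.28/√t) = 1 − Φ(4.28/√6.54) = 1 − Φ(1.6736). So
  P(M_{6.54} ≥ 4.28) = 2(1 − Φ(1.6736)) ≈ 0.0942.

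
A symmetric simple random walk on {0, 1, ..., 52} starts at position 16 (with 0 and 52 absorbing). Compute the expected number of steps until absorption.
E[τ | X_0 = 16] = 576

Let v_k = E[τ | X_0 = k]. Boundary: v_0 = v_52 = 0. Recurrence: v_k = 1 + (v_{k-1} + v_{k+1})/2 for 1 ≤ k ≤ 51. The particular solution to v_k − (v_{k-1} + v_{k+1})/2 = 1 is v_k = −k^2. Adding homogeneous solution A + B k and matching boundaries gives v_k = k (52 − k). Substituting k = 16: v_16 = 16 · 36 = 576.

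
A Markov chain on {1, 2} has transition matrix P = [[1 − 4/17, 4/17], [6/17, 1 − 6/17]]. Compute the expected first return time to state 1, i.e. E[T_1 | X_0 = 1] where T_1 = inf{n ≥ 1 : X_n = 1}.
E[T_1 | X_0 = 1] = 1/π_1 = 5/3

For an irreducible recurrent Markov chain with stationary distribution π, E[T_i | X_0 = i] = 1/π_i (Kac's formula). Here π_1 = (6/17)/(4/17 + 6/17) = (6/17)/(10/17) = 3/5, so E[T_1 | X_0 = 1] = 1/π_1 = (4/17 + 6/17)/(6/17) = (10/17)/(6/17) = 5/3.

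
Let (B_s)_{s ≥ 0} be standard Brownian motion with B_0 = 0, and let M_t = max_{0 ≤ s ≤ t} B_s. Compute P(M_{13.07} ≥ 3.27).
P(M_{13.07} ≥ 3.27) = 2·P(B_{13.07} ≥ 3.27) = 2(1 − Φ(3.27/√13.07)) ≈ 0.3657

By the reflection principle for Brownian motion, P(M_t ≥ a) = 2 · P(B_t ≥ a) for a ≥ 0. Since B_t ~ N(0, t), P(B_t ≥ 3.27) = 1 − Φ(3.27/√t) = 1 − Φ(3.27/√13.07) = 1 − Φ(0.9045). So
  P(M_{13.07} ≥ 3.27) = 2(1 − Φ(0.9045)) ≈ 0.3657.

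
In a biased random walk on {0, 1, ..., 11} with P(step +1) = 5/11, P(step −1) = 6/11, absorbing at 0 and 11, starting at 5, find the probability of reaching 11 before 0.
P(hit 11 before 0) = (1 − (6/5)^5) / (1 − (6/5)^11) = 72671875/313968931

Let u_k denote P(reach 11 before 0 | start at k). Boundary: u_0 = 0, u_11 = 1. Recurrence: u_k = 5/11·u_{k+1} + 6/11·u_{k-1} for 1 ≤ k ≤ 10. Try u_k = A + B·r^k with r = q/p = (6/11)/(5/11) = 6/5. Substitution satisfies the recurrence; boundary conditions give:
  u_k = (1 − r^k) / (1 − r^N) = (1 − (6/5)^5) / (1 − (6/5)^11) = 72671875/313968931.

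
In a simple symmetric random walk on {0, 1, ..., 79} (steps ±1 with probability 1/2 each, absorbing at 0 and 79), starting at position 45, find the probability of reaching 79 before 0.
P(hit 79 before 0) = 45/79

Let u_k = P(hit 79 before 0 | start at k). Then u_0 = 0, u_79 = 1, and u_k = u_{k-1}/2 + u_{k+1}/2 for 1 ≤ k ≤ 78. This harmonic recurrence is solved by u_k = k/79, giving u_45 = 45/79.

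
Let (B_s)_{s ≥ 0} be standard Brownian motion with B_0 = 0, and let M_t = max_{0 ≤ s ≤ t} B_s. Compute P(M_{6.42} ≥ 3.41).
P(M_{6.42} ≥ 3.41) = 2·P(B_{6.42} ≥ 3.41) = 2(1 − Φ(3.41/√6.42)) ≈ 0.1784

By the reflection principle for Brownian motion, P(M_t ≥ a) = 2 · P(B_t ≥ a) for a ≥ 0. Since B_t ~ N(0, t), P(B_t ≥ 3.41) = 1 − Φ(3.41/√t) = 1 − Φ(3.41/√6.42) = 1 − Φ(1.3458). So
  P(M_{6.42} ≥ 3.41) = 2(1 − Φ(1.3458)) ≈ 0.1784.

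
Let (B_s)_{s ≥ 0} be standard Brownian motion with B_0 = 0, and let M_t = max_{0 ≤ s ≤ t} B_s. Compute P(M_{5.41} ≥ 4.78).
P(M_{5.41} ≥ 4.78) = 2·P(B_{5.41} ≥ 4.78) = 2(1 − Φ(4.78/√5.41)) ≈ 0.0399

By the reflection principle for Brownian motion, P(M_t ≥ a) = 2 · P(B_t ≥ a) for a ≥ 0. Since B_t ~ N(0, t), P(B_t ≥ 4.78) = 1 − Φ(4.78/√t) = 1 − Φ(4.78/√5.41) = 1 − Φ(2.0551). So
  P(M_{5.41} ≥ 4.78) = 2(1 − Φ(2.0551)) ≈ 0.0399.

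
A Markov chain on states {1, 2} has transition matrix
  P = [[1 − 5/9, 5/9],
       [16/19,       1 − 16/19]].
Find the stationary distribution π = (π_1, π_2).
π_1 = 144/239, π_2 = 95/239

Solve πP = π with π_1 + π_2 = 1. From πP = π: π_1 · (1 − 5/9) + π_2 · 16/19 = π_1 ⇒ π_2 · 16/19 = π_1 · 5/9 ⇒ π_2/π_1 = (5/9)/(16/19) = 95/144. Together with π_1 + π_2 = 1:
  π_1 = (16/19)/(5/9 + 16/19) = (16/19)/(239/171) = 144/239,
  π_2 = (5/9)/(5/9 + 16/19) = (5/9)/(239/171) = 95/239.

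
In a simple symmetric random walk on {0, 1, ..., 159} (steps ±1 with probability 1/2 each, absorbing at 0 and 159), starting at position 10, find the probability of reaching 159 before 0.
P(hit 159 before 0) = 10/159

Let u_k = P(hit 159 before 0 | start at k). Then u_0 = 0, u_159 = 1, and u_k = u_{k-1}/2 + u_{k+1}/2 for 1 ≤ k ≤ 158. This harmonic recurrence is solved by u_k = k/159, giving u_10 = 10/159.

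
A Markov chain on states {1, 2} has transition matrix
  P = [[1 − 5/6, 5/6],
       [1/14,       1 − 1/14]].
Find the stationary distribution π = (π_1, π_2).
π_1 = 3/38, π_2 = 35/38

Solve πP = π with π_1 + π_2 = 1. From πP = π: π_1 · (1 − 5/6) + π_2 · 1/14 = π_1 ⇒ π_2 · 1/14 = π_1 · 5/6 ⇒ π_2/π_1 = (5/6)/(1/14) = 35/3. Together with π_1 + π_2 = 1:
  π_1 = (1/14)/(5/6 + 1/14) = (1/14)/(19/21) = 3/38,
  π_2 = (5/6)/(5/6 + 1/14) = (5/6)/(19/21) = 35/38.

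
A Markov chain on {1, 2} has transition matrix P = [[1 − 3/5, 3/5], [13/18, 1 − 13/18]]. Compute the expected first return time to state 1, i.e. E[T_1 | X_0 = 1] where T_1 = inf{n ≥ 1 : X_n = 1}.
E[T_1 | X_0 = 1] = 1/π_1 = 119/65

For an irreducible recurrent Markov chain with stationary distribution π, E[T_i | X_0 = i] = 1/π_i (Kac's formula). Here π_1 = (13/18)/(3/5 + 13/18) = (13/18)/(119/90) = 65/119, so E[T_1 | X_0 = 1] = 1/π_1 = (3/5 + 13/18)/(13/18) = (119/90)/(13/18) = 119/65.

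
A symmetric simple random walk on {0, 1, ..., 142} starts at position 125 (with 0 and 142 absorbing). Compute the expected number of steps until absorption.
E[τ | X_0 = 125] = 2125

Let v_k = E[τ | X_0 = k]. Boundary: v_0 = v_142 = 0. Recurrence: v_k = 1 + (v_{k-1} + v_{k+1})/2 for 1 ≤ k ≤ 141. The particular solution to v_k − (v_{k-1} + v_{k+1})/2 = 1 is v_k = −k^2. Adding homogeneous solution A + B k and matching boundaries gives v_k = k (142 − k). Substituting k = 125: v_125 = 125 · 17 = 2125.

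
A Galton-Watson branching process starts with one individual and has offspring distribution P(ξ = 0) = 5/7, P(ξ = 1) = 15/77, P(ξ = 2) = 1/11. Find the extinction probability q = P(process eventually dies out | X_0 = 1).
q = 1

Mean offspring μ = 0·5/7 + 1·15/77 + 2·1/11 = 29/77 ≤ 1. For μ ≤ 1 with offspring not concentrated at 1, the Galton-Watson process goes extinct almost surely, so q = 1.
(Algebraic check: The pgf is f(s) = 5/7 + 15/77·s + 1/11·s². The extinction probability q is the smallest fixed point of f in [0, 1]. Setting s = f(s):
  1/11·s² + (15/77 − 1)·s + 5/7 = 0
  1/11·s² − (5/7 + 1/11)·s + 5/7 = 0
which factors as (s − 1)·(1/11·s − 5/7) = 0, giving roots s = 1 and s = (5/7)/(1/11) = 55/7. Since 55/7 ≥ 1, the smallest root in [0, 1] is s = 1.)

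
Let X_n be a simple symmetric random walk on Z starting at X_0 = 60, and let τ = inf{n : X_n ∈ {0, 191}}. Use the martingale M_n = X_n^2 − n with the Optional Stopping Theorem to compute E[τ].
E[τ] = 7860

M_n = X_n^2 − n is a martingale (since E[X_{n+1}^2 | F_n] = X_n^2 + 1). By OST (τ has finite mean in a bounded region), E[M_τ] = E[M_0] = X_0^2 − 0 = 60^2 = 3600. Also E[M_τ] = E[X_τ^2] − E[τ]. The walk exits at 0 or 191, with P(hit 191 first) = 60/191, so E[X_τ^2] = 191^2 · 60/191 + 0 = 11460. Thus E[τ] = E[X_τ^2] − E[M_τ] = 11460 − 3600 = 7860 = 60(191 − 60) = 7860.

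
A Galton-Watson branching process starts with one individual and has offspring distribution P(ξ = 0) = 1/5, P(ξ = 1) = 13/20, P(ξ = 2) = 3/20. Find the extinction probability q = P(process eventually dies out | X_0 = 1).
q = 1

Mean offspring μ = 0·1/5 + 1·13/20 + 2·3/20 = 19/20 ≤ 1. For μ ≤ 1 with offspring not concentrated at 1, the Galton-Watson process goes extinct almost surely, so q = 1.
(Algebraic check: The pgf is f(s) = 1/5 + 13/20·s + 3/20·s². The extinction probability q is the smallest fixed point of f in [0, 1]. Setting s = f(s):
  3/20·s² + (13/20 − 1)·s + 1/5 = 0
  3/20·s² − (1/5 + 3/20)·s + 1/5 = 0
which factors as (s − 1)·(3/20·s − 1/5) = 0, giving roots s = 1 and s = (1/5)/(3/20) = 4/3. Since 4/3 ≥ 1, the smallest root in [0, 1] is s = 1.)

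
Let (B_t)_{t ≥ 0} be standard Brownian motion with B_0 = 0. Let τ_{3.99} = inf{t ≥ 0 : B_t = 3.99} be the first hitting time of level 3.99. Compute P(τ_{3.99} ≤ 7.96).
P(τ_{3.99} ≤ 7.96) = 2(1 − Φ(3.99/√7.96)) = 2(1 − Φ(1.4142)) ≈ 0.1573

By the reflection principle for standard BM, P(τ_b ≤ t) = 2 · P(B_t ≥ b). Since B_t ~ N(0, t), P(B_t ≥ 3.99) = 1 − Φ(3.99/√t) = 1 − Φ(3.99/√7.96) = 1 − Φ(1.4142) ≈ 0.07865. Doubling: P(τ_{3.99} ≤ 7.96) ≈ 2 · 0.07865 = 0.15730 ≈ 0.1573.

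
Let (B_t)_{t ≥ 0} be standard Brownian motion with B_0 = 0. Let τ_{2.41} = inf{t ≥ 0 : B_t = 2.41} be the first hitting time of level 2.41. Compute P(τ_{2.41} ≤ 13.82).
P(τ_{2.41} ≤ 13.82) = 2(1 − Φ(2.41/√13.82)) = 2(1 − Φ(0.6483)) ≈ 0.5168

By the reflection principle for standard BM, P(τ_b ≤ t) = 2 · P(B_t ≥ b). Since B_t ~ N(0, t), P(B_t ≥ 2.41) = 1 − Φ(2.41/√t) = 1 − Φ(2.41/√13.82) = 1 − Φ(0.6483) ≈ 0.25840. Doubling: P(τ_{2.41} ≤ 13.82) ≈ 2 · 0.25840 = 0.51680 ≈ 0.5168.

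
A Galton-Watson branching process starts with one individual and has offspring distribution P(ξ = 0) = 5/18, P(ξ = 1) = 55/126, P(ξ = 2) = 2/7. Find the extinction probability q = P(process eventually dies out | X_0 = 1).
q = 35/36

The pgf is f(s) = 5/18 + 55/126·s + 2/7·s². The extinction probability q is the smallest fixed point of f in [0, 1]. Setting s = f(s):
  2/7·s² + (55/126 − 1)·s + 5/18 = 0
  2/7·s² − (5/18 + 2/7)·s + 5/18 = 0
which factors as (s − 1)·(2/7·s − 5/18) = 0, giving roots s = 1 and s = (5/18)/(2/7) = 35/36.
Mean offspring μ = 55/126 + 2·2/7 = 127/126 > 1 (supercritical), so q < 1. The extinction probability is the smaller root: q = (5/18)/(2/7) = 35/36.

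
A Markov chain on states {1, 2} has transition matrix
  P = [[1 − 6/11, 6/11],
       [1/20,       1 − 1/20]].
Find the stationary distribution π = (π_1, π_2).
π_1 = 11/131, π_2 = 120/131

Solve πP = π with π_1 + π_2 = 1. From πP = π: π_1 · (1 − 6/11) + π_2 · 1/20 = π_1 ⇒ π_2 · 1/20 = π_1 · 6/11 ⇒ π_2/π_1 = (6/11)/(1/20) = 120/11. Together with π_1 + π_2 = 1:
  π_1 = (1/20)/(6/11 + 1/20) = (1/20)/(131/220) = 11/131,
  π_2 = (6/11)/(6/11 + 1/20) = (6/11)/(131/220) = 120/131.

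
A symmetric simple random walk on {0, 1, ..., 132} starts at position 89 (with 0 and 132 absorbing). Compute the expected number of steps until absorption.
E[τ | X_0 = 89] = 3827

Let v_k = E[τ | X_0 = k]. Boundary: v_0 = v_132 = 0. Recurrence: v_k = 1 + (v_{k-1} + v_{k+1})/2 for 1 ≤ k ≤ 131. The particular solution to v_k − (v_{k-1} + v_{k+1})/2 = 1 is v_k = −k^2. Adding homogeneous solution A + B k and matching boundaries gives v_k = k (132 − k). Substituting k = 89: v_89 = 89 · 43 = 3827.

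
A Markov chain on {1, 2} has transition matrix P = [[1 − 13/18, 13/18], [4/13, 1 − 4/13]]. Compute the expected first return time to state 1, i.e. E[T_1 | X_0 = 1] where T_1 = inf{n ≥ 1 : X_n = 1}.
E[T_1 | X_0 = 1] = 1/π_1 = 241/72

For an irreducible recurrent Markov chain with stationary distribution π, E[T_i | X_0 = i] = 1/π_i (Kac's formula). Here π_1 = (4/13)/(13/18 + 4/13) = (4/13)/(241/234) = 72/241, so E[T_1 | X_0 = 1] = 1/π_1 = (13/18 + 4/13)/(4/13) = (241/234)/(4/13) = 241/72.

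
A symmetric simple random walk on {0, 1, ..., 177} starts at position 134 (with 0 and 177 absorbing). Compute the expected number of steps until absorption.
E[τ | X_0 = 134] = 5762

Let v_k = E[τ | X_0 = k]. Boundary: v_0 = v_177 = 0. Recurrence: v_k = 1 + (v_{k-1} + v_{k+1})/2 for 1 ≤ k ≤ 176. The particular solution to v_k − (v_{k-1} + v_{k+1})/2 = 1 is v_k = −k^2. Adding homogeneous solution A + B k and matching boundaries gives v_k = k (177 − k). Substituting k = 134: v_134 = 134 · 43 = 5762.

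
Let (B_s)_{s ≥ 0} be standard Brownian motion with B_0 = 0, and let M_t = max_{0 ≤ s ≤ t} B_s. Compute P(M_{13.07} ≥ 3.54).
P(M_{13.07} ≥ 3.54) = 2·P(B_{13.07} ≥ 3.54) = 2(1 − Φ(3.54/√13.07)) ≈ 0.3275

By the reflection principle for Brownian motion, P(M_t ≥ a) = 2 · P(B_t ≥ a) for a ≥ 0. Since B_t ~ N(0, t), P(B_t ≥ 3.54) = 1 − Φ(3.54/√t) = 1 − Φ(3.54/√13.07) = 1 − Φ(0.9792). So
  P(M_{13.07} ≥ 3.54) = 2(1 − Φ(0.9792)) ≈ 0.3275.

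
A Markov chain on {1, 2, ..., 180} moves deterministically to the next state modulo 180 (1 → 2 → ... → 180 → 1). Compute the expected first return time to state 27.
E[T_27 | X_0 = 27] = 180

The chain cycles deterministically, so starting at state 27 it returns in exactly 180 steps. Equivalently, the stationary distribution is uniform π_j = 1/180 for every state j, so by Kac's formula E[T_27] = 1/π_27 = 180.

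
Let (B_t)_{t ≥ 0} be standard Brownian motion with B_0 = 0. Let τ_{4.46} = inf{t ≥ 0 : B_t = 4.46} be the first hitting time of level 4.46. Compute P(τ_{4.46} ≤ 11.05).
P(τ_{4.46} ≤ 11.05) = 2(1 − Φ(4.46/√11.05)) = 2(1 − Φ(1.3417)) ≈ 0.1797

By the reflection principle for standard BM, P(τ_b ≤ t) = 2 · P(B_t ≥ b). Since B_t ~ N(0, t), P(B_t ≥ 4.46) = 1 − Φ(4.46/√t) = 1 − Φ(4.46/√11.05) = 1 − Φ(1.3417) ≈ 0.08985. Doubling: P(τ_{4.46} ≤ 11.05) ≈ 2 · 0.08985 = 0.17970 ≈ 0.1797.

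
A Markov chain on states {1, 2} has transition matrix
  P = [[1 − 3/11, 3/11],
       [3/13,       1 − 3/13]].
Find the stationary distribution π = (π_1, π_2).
π_1 = 11/24, π_2 = 13/24

Solve πP = π with π_1 + π_2 = 1. From πP = π: π_1 · (1 − 3/11) + π_2 · 3/13 = π_1 ⇒ π_2 · 3/13 = π_1 · 3/11 ⇒ π_2/π_1 = (3/11)/(3/13) = 13/11. Together with π_1 + π_2 = 1:
  π_1 = (3/13)/(3/11 + 3/13) = (3/13)/(72/143) = 11/24,
  π_2 = (3/11)/(3/11 + 3/13) = (3/11)/(72/143) = 13/24.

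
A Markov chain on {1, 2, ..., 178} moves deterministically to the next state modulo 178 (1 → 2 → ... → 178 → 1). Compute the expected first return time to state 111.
E[T_111 | X_0 = 111] = 178

The chain cycles deterministically, so starting at state 111 it returns in exactly 178 steps. Equivalently, the stationary distribution is uniform π_j = 1/178 for every state j, so by Kac's formula E[T_111] = 1/π_111 = 178.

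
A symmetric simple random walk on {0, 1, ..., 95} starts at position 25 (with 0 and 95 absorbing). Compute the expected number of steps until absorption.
E[τ | X_0 = 25] = 1750

Let v_k = E[τ | X_0 = k]. Boundary: v_0 = v_95 = 0. Recurrence: v_k = 1 + (v_{k-1} + v_{k+1})/2 for 1 ≤ k ≤ 94. The particular solution to v_k − (v_{k-1} + v_{k+1})/2 = 1 is v_k = −k^2. Adding homogeneous solution A + B k and matching boundaries gives v_k = k (95 − k). Substituting k = 25: v_25 = 25 · 70 = 1750.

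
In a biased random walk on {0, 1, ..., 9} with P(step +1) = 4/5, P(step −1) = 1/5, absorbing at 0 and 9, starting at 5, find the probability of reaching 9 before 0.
P(hit 9 before 0) = (1 − (1/4)^5) / (1 − (1/4)^9) = 87296/87381

Let u_k denote P(reach 9 before 0 | start at k). Boundary: u_0 = 0, u_9 = 1. Recurrence: u_k = 4/5·u_{k+1} + 1/5·u_{k-1} for 1 ≤ k ≤ 8. Try u_k = A + B·r^k with r = q/p = (1/5)/(4/5) = 1/4. Substitution satisfies the recurrence; boundary conditions give:
  u_k = (1 − r^k) / (1 − r^N) = (1 − (1/4)^5) / (1 − (1/4)^9) = 87296/87381.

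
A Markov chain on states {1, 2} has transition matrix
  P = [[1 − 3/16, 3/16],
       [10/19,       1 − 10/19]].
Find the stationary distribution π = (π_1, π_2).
π_1 = 160/217, π_2 = 57/217

Solve πP = π with π_1 + π_2 = 1. From πP = π: π_1 · (1 − 3/16) + π_2 · 10/19 = π_1 ⇒ π_2 · 10/19 = π_1 · 3/16 ⇒ π_2/π_1 = (3/16)/(10/19) = 57/160. Together with π_1 + π_2 = 1:
  π_1 = (10/19)/(3/16 + 10/19) = (10/19)/(217/304) = 160/217,
  π_2 = (3/16)/(3/16 + 10/19) = (3/16)/(217/304) = 57/217.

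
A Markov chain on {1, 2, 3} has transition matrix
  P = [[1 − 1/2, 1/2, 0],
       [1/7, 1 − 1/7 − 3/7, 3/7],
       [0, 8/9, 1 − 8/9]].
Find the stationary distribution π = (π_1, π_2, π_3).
π = (16/99, 56/99, 3/11)

This is a birth-death chain on three states, which satisfies detailed balance: π_1 · P_{12} = π_2 · P_{21} and π_2 · P_{23} = π_3 · P_{32}.
From π_1 · 1/2 = π_2 · 1/7: π_2/π_1 = (1/2)/(1/7) = 7/2.
From π_2 · 3/7 = π_3 · 8/9: π_3/π_2 = (3/7)/(8/9) = 27/56.
Take π_1 proportional to 1; then unnormalized π = (1, 7/2, 27/16). Normalize by dividing by the sum 99/16:
  π = (16/99, 56/99, 3/11).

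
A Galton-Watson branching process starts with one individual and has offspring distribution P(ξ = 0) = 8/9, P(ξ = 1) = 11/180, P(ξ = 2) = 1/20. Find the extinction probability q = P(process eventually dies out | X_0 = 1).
q = 1

Mean offspring μ = 0·8/9 + 1·11/180 + 2·1/20 = 29/180 ≤ 1. For μ ≤ 1 with offspring not concentrated at 1, the Galton-Watson process goes extinct almost surely, so q = 1.
(Algebraic check: The pgf is f(s) = 8/9 + 11/180·s + 1/20·s². The extinction probability q is the smallest fixed point of f in [0, 1]. Setting s = f(s):
  1/20·s² + (11/180 − 1)·s + 8/9 = 0
  1/20·s² − (8/9 + 1/20)·s + 8/9 = 0
which factors as (s − 1)·(1/20·s − 8/9) = 0, giving roots s = 1 and s = (8/9)/(1/20) = 160/9. Since 160/9 ≥ 1, the smallest root in [0, 1] is s = 1.)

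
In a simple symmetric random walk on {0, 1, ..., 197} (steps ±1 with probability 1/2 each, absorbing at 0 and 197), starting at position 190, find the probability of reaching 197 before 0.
P(hit 197 before 0) = 190/197

Let u_k = P(hit 197 before 0 | start at k). Then u_0 = 0, u_197 = 1, and u_k = u_{k-1}/2 + u_{k+1}/2 for 1 ≤ k ≤ 196. This harmonic recurrence is solved by u_k = k/197, giving u_190 = 190/197.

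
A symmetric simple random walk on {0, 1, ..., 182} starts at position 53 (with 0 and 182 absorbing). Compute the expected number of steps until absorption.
E[τ | X_0 = 53] = 6837

Let v_k = E[τ | X_0 = k]. Boundary: v_0 = v_182 = 0. Recurrence: v_k = 1 + (v_{k-1} + v_{k+1})/2 for 1 ≤ k ≤ 181. The particular solution to v_k − (v_{k-1} + v_{k+1})/2 = 1 is v_k = −k^2. Adding homogeneous solution A + B k and matching boundaries gives v_k = k (182 − k). Substituting k = 53: v_53 = 53 · 129 = 6837.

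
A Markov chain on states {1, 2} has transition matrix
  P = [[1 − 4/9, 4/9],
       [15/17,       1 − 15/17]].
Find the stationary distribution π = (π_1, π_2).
π_1 = 135/203, π_2 = 68/203

Solve πP = π with π_1 + π_2 = 1. From πP = π: π_1 · (1 − 4/9) + π_2 · 15/17 = π_1 ⇒ π_2 · 15/17 = π_1 · 4/9 ⇒ π_2/π_1 = (4/9)/(15/17) = 68/135. Together with π_1 + π_2 = 1:
  π_1 = (15/17)/(4/9 + 15/17) = (15/17)/(203/153) = 135/203,
  π_2 = (4/9)/(4/9 + 15/17) = (4/9)/(203/153) = 68/203.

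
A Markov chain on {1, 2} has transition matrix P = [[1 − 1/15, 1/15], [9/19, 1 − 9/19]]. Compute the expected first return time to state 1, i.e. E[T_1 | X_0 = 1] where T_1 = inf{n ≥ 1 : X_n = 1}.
E[T_1 | X_0 = 1] = 1/π_1 = 154/135

For an irreducible recurrent Markov chain with stationary distribution π, E[T_i | X_0 = i] = 1/π_i (Kac's formula). Here π_1 = (9/19)/(1/15 + 9/19) = (9/19)/(154/285) = 135/154, so E[T_1 | X_0 = 1] = 1/π_1 = (1/15 + 9/19)/(9/19) = (154/285)/(9/19) = 154/135.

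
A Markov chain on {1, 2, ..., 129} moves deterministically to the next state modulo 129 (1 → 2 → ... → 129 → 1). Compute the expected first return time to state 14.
E[T_14 | X_0 = 14] = 129

The chain cycles deterministically, so starting at state 14 it returns in exactly 129 steps. Equivalently, the stationary distribution is uniform π_j = 1/129 for every state j, so by Kac's formula E[T_14] = 1/π_14 = 129.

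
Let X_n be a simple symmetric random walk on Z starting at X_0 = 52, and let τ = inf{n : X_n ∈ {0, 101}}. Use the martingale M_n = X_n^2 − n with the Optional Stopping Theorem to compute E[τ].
E[τ] = 2548

M_n = X_n^2 − n is a martingale (since E[X_{n+1}^2 | F_n] = X_n^2 + 1). By OST (τ has finite mean in a bounded region), E[M_τ] = E[M_0] = X_0^2 − 0 = 52^2 = 2704. Also E[M_τ] = E[X_τ^2] − E[τ]. The walk exits at 0 or 101, with P(hit 101 first) = 52/101, so E[X_τ^2] = 101^2 · 52/101 + 0 = 5252. Thus E[τ] = E[X_τ^2] − E[M_τ] = 5252 − 2704 = 2548 = 52(101 − 52) = 2548.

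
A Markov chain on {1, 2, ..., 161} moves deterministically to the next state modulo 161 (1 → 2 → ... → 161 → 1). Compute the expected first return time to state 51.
E[T_51 | X_0 = 51] = 161

The chain cycles deterministically, so starting at state 51 it returns in exactly 161 steps. Equivalently, the stationary distribution is uniform π_j = 1/161 for every state j, so by Kac's formula E[T_51] = 1/π_51 = 161.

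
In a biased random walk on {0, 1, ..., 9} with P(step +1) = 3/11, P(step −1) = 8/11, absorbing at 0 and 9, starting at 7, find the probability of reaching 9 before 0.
P(hit 9 before 0) = (1 − (8/3)^7) / (1 − (8/3)^9) = 3770937/26839609

Let u_k denote P(reach 9 before 0 | start at k). Boundary: u_0 = 0, u_9 = 1. Recurrence: u_k = 3/11·u_{k+1} + 8/11·u_{k-1} for 1 ≤ k ≤ 8. Try u_k = A + B·r^k with r = q/p = (8/11)/(3/11) = 8/3. Substitution satisfies the recurrence; boundary conditions give:
  u_k = (1 − r^k) / (1 − r^N) = (1 − (8/3)^7) / (1 − (8/3)^9) = 3770937/26839609.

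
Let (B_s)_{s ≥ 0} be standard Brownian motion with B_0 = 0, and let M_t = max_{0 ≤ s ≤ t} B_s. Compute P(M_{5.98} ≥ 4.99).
P(M_{5.98} ≥ 4.99) = 2·P(B_{5.98} ≥ 4.99) = 2(1 − Φ(4.99/√5.98)) ≈ 0.0413

By the reflection principle for Brownian motion, P(M_t ≥ a) = 2 · P(B_t ≥ a) for a ≥ 0. Since B_t ~ N(0, t), P(B_t ≥ 4.99) = 1 − Φ(4.99/√t) = 1 − Φ(4.99/√5.98) = 1 − Φ(2.0406). So
  P(M_{5.98} ≥ 4.99) = 2(1 − Φ(2.0406)) ≈ 0.0413.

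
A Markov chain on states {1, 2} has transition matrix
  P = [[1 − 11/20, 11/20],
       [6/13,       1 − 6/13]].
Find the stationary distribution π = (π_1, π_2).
π_1 = 120/263, π_2 = 143/263

Solve πP = π with π_1 + π_2 = 1. From πP = π: π_1 · (1 − 11/20) + π_2 · 6/13 = π_1 ⇒ π_2 · 6/13 = π_1 · 11/20 ⇒ π_2/π_1 = (11/20)/(6/13) = 143/120. Together with π_1 + π_2 = 1:
  π_1 = (6/13)/(11/20 + 6/13) = (6/13)/(263/260) = 120/263,
  π_2 = (11/20)/(11/20 + 6/13) = (11/20)/(263/260) = 143/263.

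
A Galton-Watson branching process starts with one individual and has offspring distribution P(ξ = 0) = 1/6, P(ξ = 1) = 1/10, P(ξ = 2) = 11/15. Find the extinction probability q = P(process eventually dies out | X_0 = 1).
q = 5/22

The pgf is f(s) = 1/6 + 1/10·s + 11/15·s². The extinction probability q is the smallest fixed point of f in [0, 1]. Setting s = f(s):
  11/15·s² + (1/10 − 1)·s + 1/6 = 0
  11/15·s² − (1/6 + 11/15)·s + 1/6 = 0
which factors as (s − 1)·(11/15·s − 1/6) = 0, giving roots s = 1 and s = (1/6)/(11/15) = 5/22.
Mean offspring μ = 1/10 + 2·11/15 = 47/30 > 1 (supercritical), so q < 1. The extinction probability is the smaller root: q = (1/6)/(11/15) = 5/22.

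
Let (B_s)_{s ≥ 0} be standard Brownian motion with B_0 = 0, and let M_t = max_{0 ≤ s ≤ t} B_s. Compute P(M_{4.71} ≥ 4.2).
P(M_{4.71} ≥ 4.2) = 2·P(B_{4.71} ≥ 4.2) = 2(1 − Φ(4.2/√4.71)) ≈ 0.0530

By the reflection principle for Brownian motion, P(M_t ≥ a) = 2 · P(B_t ≥ a) for a ≥ 0. Since B_t ~ N(0, t), P(B_t ≥ 4.2) = 1 − Φ(4.2/√t) = 1 − Φ(4.2/√4.71) = 1 − Φ(1.9353). So
  P(M_{4.71} ≥ 4.2) = 2(1 − Φ(1.9353)) ≈ 0.0530.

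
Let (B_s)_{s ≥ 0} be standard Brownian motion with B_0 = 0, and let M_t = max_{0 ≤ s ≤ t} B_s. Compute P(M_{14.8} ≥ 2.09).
P(M_{14.8} ≥ 2.09) = 2·P(B_{14.8} ≥ 2.09) = 2(1 − Φ(2.09/√14.8)) ≈ 0.5869

By the reflection principle for Brownian motion, P(M_t ≥ a) = 2 · P(B_t ≥ a) for a ≥ 0. Since B_t ~ N(0, t), P(B_t ≥ 2.09) = 1 − Φ(2.09/√t) = 1 − Φ(2.09/√14.8) = 1 − Φ(0.5433). So
  P(M_{14.8} ≥ 2.09) = 2(1 − Φ(0.5433)) ≈ 0.5869.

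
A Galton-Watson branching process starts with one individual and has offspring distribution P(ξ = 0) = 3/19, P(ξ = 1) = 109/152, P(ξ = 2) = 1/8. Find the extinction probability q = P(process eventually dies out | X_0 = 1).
q = 1

Mean offspring μ = 0·3/19 + 1·109/152 + 2·1/8 = 147/152 ≤ 1. For μ ≤ 1 with offspring not concentrated at 1, the Galton-Watson process goes extinct almost surely, so q = 1.
(Algebraic check: The pgf is f(s) = 3/19 + 109/152·s + 1/8·s². The extinction probability q is the smallest fixed point of f in [0, 1]. Setting s = f(s):
  1/8·s² + (109/152 − 1)·s + 3/19 = 0
  1/8·s² − (3/19 + 1/8)·s + 3/19 = 0
which factors as (s − 1)·(1/8·s − 3/19) = 0, giving roots s = 1 and s = (3/19)/(1/8) = 24/19. Since 24/19 ≥ 1, the smallest root in [0, 1] is s = 1.)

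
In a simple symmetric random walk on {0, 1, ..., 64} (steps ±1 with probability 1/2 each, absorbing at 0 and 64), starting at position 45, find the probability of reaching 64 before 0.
P(hit 64 before 0) = 45/64

Let u_k = P(hit 64 before 0 | start at k). Then u_0 = 0, u_64 = 1, and u_k = u_{k-1}/2 + u_{k+1}/2 for 1 ≤ k ≤ 63. This harmonic recurrence is solved by u_k = k/64, giving u_45 = 45/64.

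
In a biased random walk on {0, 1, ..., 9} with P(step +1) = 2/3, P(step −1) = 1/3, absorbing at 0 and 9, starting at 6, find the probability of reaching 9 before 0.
P(hit 9 before 0) = (1 − (1/2)^6) / (1 − (1/2)^9) = 72/73

Let u_k denote P(reach 9 before 0 | start at k). Boundary: u_0 = 0, u_9 = 1. Recurrence: u_k = 2/3·u_{k+1} + 1/3·u_{k-1} for 1 ≤ k ≤ 8. Try u_k = A + B·r^k with r = q/p = (1/3)/(2/3) = 1/2. Substitution satisfies the recurrence; boundary conditions give:
  u_k = (1 − r^k) / (1 − r^N) = (1 − (1/2)^6) / (1 − (1/2)^9) = 72/73.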